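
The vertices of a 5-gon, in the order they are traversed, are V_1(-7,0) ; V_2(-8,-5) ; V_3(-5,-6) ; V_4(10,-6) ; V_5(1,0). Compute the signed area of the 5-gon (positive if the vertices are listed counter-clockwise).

77

Σ = (35) + (23) + (90) + (6) + (0) = 154
Signed area = Σ/2 = 77 (positive ⇒ counter-clockwise traversal).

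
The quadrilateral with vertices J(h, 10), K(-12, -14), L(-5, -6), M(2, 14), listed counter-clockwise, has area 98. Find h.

-4

The doubled signed area Σ (x_i y_{i+1} − x_{i+1} y_i) is linear in h.
With h=0 it equals 84; the coefficient of h is -28 (from the two edges through J).
So -28·h + 84 = 2·98 = 196 ⇒ h = -4.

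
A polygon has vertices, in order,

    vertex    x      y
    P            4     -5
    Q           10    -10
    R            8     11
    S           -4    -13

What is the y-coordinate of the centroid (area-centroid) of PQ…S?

-284/159

Apply the surveyor's formula. First the cross-terms c_i = x_i·y_{i+1} − x_{i+1}·y_i:
  10, 190, -60, 72  ⇒  2A = 212, A = 106.
Then Σ (y_i + y_{i+1})·c_i = -1136, so ȳ = -1136 / (6·106) = -284/159.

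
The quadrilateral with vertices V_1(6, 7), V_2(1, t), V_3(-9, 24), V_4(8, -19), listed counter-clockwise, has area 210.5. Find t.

17

Write out the shoelace sum; only the two edges meeting at V_2 involve t:
2·Area = [(6·t − 1·7) + (1·24 − (-9)·t)] + 149
       = 15·t + 166 = 421
⇒ t = 17.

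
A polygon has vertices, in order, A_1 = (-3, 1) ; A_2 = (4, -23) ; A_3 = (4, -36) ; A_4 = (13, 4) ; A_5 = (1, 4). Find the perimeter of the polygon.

|A_1A_2| = √((7)² + (-24)²) = √625 = 25
|A_2A_3| = √((0)² + (-13)²) = √169 = 13
|A_3A_4| = √((9)² + (40)²) = √1681 = 41
|A_4A_5| = √((-12)² + (0)²) = √144 = 12
|A_5A_1| = √((-4)² + (-3)²) = √25 = 5
Perimeter = 25 + 13 + 41 + 12 + 5 = 96.

96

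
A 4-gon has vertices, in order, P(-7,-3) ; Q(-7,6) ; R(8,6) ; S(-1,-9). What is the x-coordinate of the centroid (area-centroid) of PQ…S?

Apply the shoelace (surveyor's) formula. First the cross-terms c_i = x_i·y_{i+1} − x_{i+1}·y_i:
  -63, -90, -66, -60  ⇒  2A = -279, A = -139.5.
Then Σ (x_i + x_{i+1})·c_i = 810, so x̄ = 810 / (6·(-139.5)) = -30/31.

-30/31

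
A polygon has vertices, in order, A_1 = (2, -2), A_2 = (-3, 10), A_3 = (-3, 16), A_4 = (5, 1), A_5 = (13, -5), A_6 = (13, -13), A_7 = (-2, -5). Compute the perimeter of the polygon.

76

|A_1A_2| = √((-5)² + (12)²) = √169 = 13
|A_2A_3| = √((0)² + (6)²) = √36 = 6
|A_3A_4| = √((8)² + (-15)²) = √289 = 17
|A_4A_5| = √((8)² + (-6)²) = √100 = 10
|A_5A_6| = √((0)² + (-8)²) = √64 = 8
|A_6A_7| = √((-15)² + (8)²) = √289 = 17
|A_7A_1| = √((4)² + (3)²) = √25 = 5
Perimeter = 13 + 6 + 17 + 10 + 8 + 17 + 5 = 76.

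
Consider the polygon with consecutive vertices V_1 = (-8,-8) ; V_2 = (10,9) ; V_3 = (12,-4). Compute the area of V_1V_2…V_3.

Apply the shoelace (surveyor's) formula: 2A = Σ (x_i·y_{i+1} − x_{i+1}·y_i), indices taken mod 3.
V_1→V_2: (-8)(9) − (10)(-8) = 8
V_2→V_3: (10)(-4) − (12)(9) = -148
V_3→V_1: (12)(-8) − (-8)(-4) = -128
Σ = -268
Area = |Σ|/2 = 134.

134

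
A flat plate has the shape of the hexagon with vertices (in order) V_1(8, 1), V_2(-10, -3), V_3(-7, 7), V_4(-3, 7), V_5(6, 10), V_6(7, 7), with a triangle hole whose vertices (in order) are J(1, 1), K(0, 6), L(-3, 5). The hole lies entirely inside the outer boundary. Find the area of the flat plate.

133

Outer boundary:
V_1→V_2: (8)(-3) − (-10)(1) = -14
V_2→V_3: (-10)(7) − (-7)(-3) = -91
V_3→V_4: (-7)(7) − (-3)(7) = -28
V_4→V_5: (-3)(10) − (6)(7) = -72
V_5→V_6: (6)(7) − (7)(10) = -28
V_6→V_1: (7)(1) − (8)(7) = -49
Σ = -282
Area = |Σ|/2 = 141.
Hole:
Cross-terms: 6, 18, -8  ⇒  Σ = 16
Area = |Σ|/2 = 8.
Net area = 141 − 8 = 133.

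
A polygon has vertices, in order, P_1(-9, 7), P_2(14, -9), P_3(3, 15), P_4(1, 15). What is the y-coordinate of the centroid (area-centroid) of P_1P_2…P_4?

Apply the shoelace formula. First the cross-terms c_i = x_i·y_{i+1} − x_{i+1}·y_i:
  -17, 237, 30, 142  ⇒  2A = 392, A = 196.
Then Σ (y_i + y_{i+1})·c_i = 5480, so ȳ = 5480 / (6·196) = 685/147.

685/147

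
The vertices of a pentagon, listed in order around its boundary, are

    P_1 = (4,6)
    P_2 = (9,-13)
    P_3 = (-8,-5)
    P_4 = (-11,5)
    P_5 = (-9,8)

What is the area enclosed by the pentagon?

239.5

Σ = (-106) + (-149) + (-95) + (-43) + (-86) = -479
Area = |Σ|/2 = 239.5.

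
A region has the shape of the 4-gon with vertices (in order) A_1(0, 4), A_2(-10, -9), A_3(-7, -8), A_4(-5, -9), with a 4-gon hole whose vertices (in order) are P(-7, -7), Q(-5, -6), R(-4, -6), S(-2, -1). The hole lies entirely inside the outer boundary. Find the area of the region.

Outer boundary:
Σ = (40) + (17) + (23) + (-20) = 60
Area = |Σ|/2 = 30.
Hole:
Σ = (7) + (6) + (-8) + (7) = 12
Area = |Σ|/2 = 6.
Net area = 30 − 6 = 24.

24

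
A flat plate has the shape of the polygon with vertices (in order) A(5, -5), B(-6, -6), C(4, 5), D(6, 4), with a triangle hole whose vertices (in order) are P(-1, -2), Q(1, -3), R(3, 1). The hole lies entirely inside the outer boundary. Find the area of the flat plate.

60

Outer boundary:
Apply the shoelace (surveyor's) formula: 2A = Σ (x_i·y_{i+1} − x_{i+1}·y_i), indices taken mod 4.
Cross-terms: -60, -6, -14, -50  ⇒  Σ = -130
Area = |Σ|/2 = 65.
Hole:
Apply the shoelace (surveyor's) formula: 2A = Σ (x_i·y_{i+1} − x_{i+1}·y_i), indices taken mod 3.
P→Q: (-1)(-3) − (1)(-2) = 5
Q→R: (1)(1) − (3)(-3) = 10
R→P: (3)(-2) − (-1)(1) = -5
Σ = 10
Area = |Σ|/2 = 5.
Net area = 65 − 5 = 60.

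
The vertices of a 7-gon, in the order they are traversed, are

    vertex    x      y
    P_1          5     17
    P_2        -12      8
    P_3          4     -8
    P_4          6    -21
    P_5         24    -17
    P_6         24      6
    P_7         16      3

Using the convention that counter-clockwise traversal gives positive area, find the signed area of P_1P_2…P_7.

Apply the shoelace formula: 2A = Σ (x_i·y_{i+1} − x_{i+1}·y_i), indices taken mod 7.
Σ = (244) + (64) + (-36) + (402) + (552) + (-24) + (257) = 1459
Signed area = Σ/2 = 729.5 (positive ⇒ counter-clockwise traversal).

729.5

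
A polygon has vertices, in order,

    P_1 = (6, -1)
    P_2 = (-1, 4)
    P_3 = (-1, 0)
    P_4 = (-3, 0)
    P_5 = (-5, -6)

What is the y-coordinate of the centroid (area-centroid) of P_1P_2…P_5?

Apply the surveyor's formula. First the cross-terms c_i = x_i·y_{i+1} − x_{i+1}·y_i:
  23, 4, 0, 18, 41  ⇒  2A = 86, A = 43.
Then Σ (y_i + y_{i+1})·c_i = -310, so ȳ = -310 / (6·43) = -155/129.

-155/129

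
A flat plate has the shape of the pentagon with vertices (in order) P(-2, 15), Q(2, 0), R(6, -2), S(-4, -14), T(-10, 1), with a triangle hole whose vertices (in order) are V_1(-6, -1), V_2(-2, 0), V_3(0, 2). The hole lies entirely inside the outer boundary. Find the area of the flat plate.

206

Outer boundary:
Apply the surveyor's formula: 2A = Σ (x_i·y_{i+1} − x_{i+1}·y_i), indices taken mod 5.
Σ = (-30) + (-4) + (-92) + (-144) + (-148) = -418
Area = |Σ|/2 = 209.
Hole:
Cross-terms: -2, -4, 12  ⇒  Σ = 6
Area = |Σ|/2 = 3.
Net area = 209 − 3 = 206.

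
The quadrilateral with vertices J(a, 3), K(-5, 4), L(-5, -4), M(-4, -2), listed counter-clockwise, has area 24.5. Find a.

The doubled signed area Σ (x_i y_{i+1} − x_{i+1} y_i) is linear in a.
With a=0 it equals 37; the coefficient of a is 6 (from the two edges through J).
So 6·a + 37 = 2·24.5 = 49 ⇒ a = 2.

2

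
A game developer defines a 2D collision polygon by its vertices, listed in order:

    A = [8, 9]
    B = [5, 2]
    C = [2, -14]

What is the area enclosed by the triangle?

Cross-terms: -29, -74, 130  ⇒  Σ = 27
Area = |Σ|/2 = 13.5.

13.5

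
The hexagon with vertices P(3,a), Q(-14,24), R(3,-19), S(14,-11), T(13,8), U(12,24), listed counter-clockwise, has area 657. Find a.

16

Write out the shoelace sum; only the two edges meeting at P involve a:
2·Area = [(12·a − 3·24) + (3·24 − (-14)·a)] + 898
       = 26·a + 898 = 1314
⇒ a = 16.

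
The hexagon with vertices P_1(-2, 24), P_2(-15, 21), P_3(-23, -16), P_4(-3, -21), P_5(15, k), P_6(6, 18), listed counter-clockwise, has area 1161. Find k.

The doubled signed area Σ (x_i y_{i+1} − x_{i+1} y_i) is linear in k.
With k=0 it equals 2241; the coefficient of k is -9 (from the two edges through P_5).
So -9·k + 2241 = 2·1161 = 2322 ⇒ k = -9.

-9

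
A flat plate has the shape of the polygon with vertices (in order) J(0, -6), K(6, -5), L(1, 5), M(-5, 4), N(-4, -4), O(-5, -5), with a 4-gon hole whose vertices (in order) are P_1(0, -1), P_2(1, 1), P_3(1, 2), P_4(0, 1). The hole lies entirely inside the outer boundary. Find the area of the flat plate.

81.5

Outer boundary:
Apply the surveyor's formula: 2A = Σ (x_i·y_{i+1} − x_{i+1}·y_i), indices taken mod 6.
Σ = (36) + (35) + (29) + (36) + (0) + (30) = 166
Area = |Σ|/2 = 83.
Hole:
Apply the shoelace formula: 2A = Σ (x_i·y_{i+1} − x_{i+1}·y_i), indices taken mod 4.
Cross-terms: 1, 1, 1, 0  ⇒  Σ = 3
Area = |Σ|/2 = 1.5.
Net area = 83 − 1.5 = 81.5.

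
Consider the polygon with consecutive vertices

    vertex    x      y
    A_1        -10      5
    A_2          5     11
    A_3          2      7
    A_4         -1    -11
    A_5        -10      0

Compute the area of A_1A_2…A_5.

148.5

Apply Gauss's area formula: 2A = Σ (x_i·y_{i+1} − x_{i+1}·y_i), indices taken mod 5.
Cross-terms: -135, 13, -15, -110, -50  ⇒  Σ = -297
Area = |Σ|/2 = 148.5.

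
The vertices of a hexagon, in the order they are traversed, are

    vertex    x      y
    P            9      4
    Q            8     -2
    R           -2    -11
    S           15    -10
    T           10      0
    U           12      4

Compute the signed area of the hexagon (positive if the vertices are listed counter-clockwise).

Σ = (-50) + (-92) + (185) + (100) + (40) + (12) = 195
Signed area = Σ/2 = 97.5 (positive ⇒ counter-clockwise traversal).

97.5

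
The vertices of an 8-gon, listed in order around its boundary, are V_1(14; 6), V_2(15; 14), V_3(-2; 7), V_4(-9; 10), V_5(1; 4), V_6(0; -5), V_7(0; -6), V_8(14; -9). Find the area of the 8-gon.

Apply the surveyor's formula: 2A = Σ (x_i·y_{i+1} − x_{i+1}·y_i), indices taken mod 8.
Σ = (106) + (133) + (43) + (-46) + (-5) + (0) + (84) + (210) = 525
Area = |Σ|/2 = 262.5.

262.5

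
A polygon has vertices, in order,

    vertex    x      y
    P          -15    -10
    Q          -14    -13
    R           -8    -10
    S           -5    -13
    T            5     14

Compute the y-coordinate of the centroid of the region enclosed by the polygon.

-3

Apply the shoelace formula. First the cross-terms c_i = x_i·y_{i+1} − x_{i+1}·y_i:
  55, 36, 54, -5, 160  ⇒  2A = 300, A = 150.
Then Σ (y_i + y_{i+1})·c_i = -2700, so ȳ = -2700 / (6·150) = -3.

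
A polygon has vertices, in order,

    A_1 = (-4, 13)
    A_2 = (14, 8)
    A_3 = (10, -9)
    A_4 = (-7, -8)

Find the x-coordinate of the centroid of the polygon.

Apply the shoelace formula. First the cross-terms c_i = x_i·y_{i+1} − x_{i+1}·y_i:
  -214, -206, -143, -123  ⇒  2A = -686, A = -343.
Then Σ (x_i + x_{i+1})·c_i = -6160, so x̄ = -6160 / (6·(-343)) = 440/147.

440/147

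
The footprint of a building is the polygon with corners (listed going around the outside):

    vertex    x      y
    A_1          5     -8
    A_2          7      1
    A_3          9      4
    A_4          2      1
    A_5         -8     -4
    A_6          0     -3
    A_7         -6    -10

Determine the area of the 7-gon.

Apply the shoelace formula: 2A = Σ (x_i·y_{i+1} − x_{i+1}·y_i), indices taken mod 7.
A_1→A_2: (5)(1) − (7)(-8) = 61
A_2→A_3: (7)(4) − (9)(1) = 19
A_3→A_4: (9)(1) − (2)(4) = 1
A_4→A_5: (2)(-4) − (-8)(1) = 0
A_5→A_6: (-8)(-3) − (0)(-4) = 24
A_6→A_7: (0)(-10) − (-6)(-3) = -18
A_7→A_1: (-6)(-8) − (5)(-10) = 98
Σ = 185
Area = |Σ|/2 = 92.5.

92.5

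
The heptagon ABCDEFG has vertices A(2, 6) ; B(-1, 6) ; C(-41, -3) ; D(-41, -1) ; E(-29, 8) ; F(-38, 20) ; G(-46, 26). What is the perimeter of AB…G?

|AB| = √((-3)² + (0)²) = √9 = 3
|BC| = √((-40)² + (-9)²) = √1681 = 41
|CD| = √((0)² + (2)²) = √4 = 2
|DE| = √((12)² + (9)²) = √225 = 15
|EF| = √((-9)² + (12)²) = √225 = 15
|FG| = √((-8)² + (6)²) = √100 = 10
|GA| = √((48)² + (-20)²) = √2704 = 52
Perimeter = 3 + 41 + 2 + 15 + 15 + 10 + 52 = 138.

138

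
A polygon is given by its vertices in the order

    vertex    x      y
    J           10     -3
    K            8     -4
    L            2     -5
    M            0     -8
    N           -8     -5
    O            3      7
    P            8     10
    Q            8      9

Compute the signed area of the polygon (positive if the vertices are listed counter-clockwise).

Apply the shoelace formula: 2A = Σ (x_i·y_{i+1} − x_{i+1}·y_i), indices taken mod 8.
Cross-terms: -16, -32, -16, -64, -41, -26, -8, -114  ⇒  Σ = -317
Signed area = Σ/2 = -158.5 (negative ⇒ clockwise traversal).

-158.5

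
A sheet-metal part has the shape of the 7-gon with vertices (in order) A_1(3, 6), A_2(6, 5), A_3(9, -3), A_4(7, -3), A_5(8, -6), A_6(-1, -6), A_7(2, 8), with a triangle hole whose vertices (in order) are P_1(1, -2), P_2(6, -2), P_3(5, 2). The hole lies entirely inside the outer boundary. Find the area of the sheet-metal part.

Outer boundary:
Σ = (-21) + (-63) + (-6) + (-18) + (-54) + (4) + (-12) = -170
Area = |Σ|/2 = 85.
Hole:
Apply Gauss's area formula: 2A = Σ (x_i·y_{i+1} − x_{i+1}·y_i), indices taken mod 3.
P_1→P_2: (1)(-2) − (6)(-2) = 10
P_2→P_3: (6)(2) − (5)(-2) = 22
P_3→P_1: (5)(-2) − (1)(2) = -12
Σ = 20
Area = |Σ|/2 = 10.
Net area = 85 − 10 = 75.

75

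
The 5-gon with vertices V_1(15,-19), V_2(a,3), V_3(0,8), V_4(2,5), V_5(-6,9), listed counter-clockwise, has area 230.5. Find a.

15

Write out the shoelace sum; only the two edges meeting at V_2 involve a:
2·Area = [(15·3 − a·(-19)) + (a·8 − 0·3)] + 11
       = 27·a + 56 = 461
⇒ a = 15.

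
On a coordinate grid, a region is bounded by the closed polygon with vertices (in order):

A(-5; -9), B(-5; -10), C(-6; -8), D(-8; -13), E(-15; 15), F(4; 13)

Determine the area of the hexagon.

Apply Gauss's area formula: 2A = Σ (x_i·y_{i+1} − x_{i+1}·y_i), indices taken mod 6.
A→B: (-5)(-10) − (-5)(-9) = 5
B→C: (-5)(-8) − (-6)(-10) = -20
C→D: (-6)(-13) − (-8)(-8) = 14
D→E: (-8)(15) − (-15)(-13) = -315
E→F: (-15)(13) − (4)(15) = -255
F→A: (4)(-9) − (-5)(13) = 29
Σ = -542
Area = |Σ|/2 = 271.

271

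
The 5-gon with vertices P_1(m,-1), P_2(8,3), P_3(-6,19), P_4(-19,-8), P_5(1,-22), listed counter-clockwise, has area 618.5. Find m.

The doubled signed area Σ (x_i y_{i+1} − x_{i+1} y_i) is linear in m.
With m=0 it equals 1012; the coefficient of m is 25 (from the two edges through P_1).
So 25·m + 1012 = 2·618.5 = 1237 ⇒ m = 9.

9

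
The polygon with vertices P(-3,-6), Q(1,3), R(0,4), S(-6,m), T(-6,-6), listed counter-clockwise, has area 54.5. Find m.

5

Write out the shoelace sum; only the two edges meeting at S involve m:
2·Area = [(0·m − (-6)·4) + ((-6)·(-6) − (-6)·m)] + 19
       = 6·m + 79 = 109
⇒ m = 5.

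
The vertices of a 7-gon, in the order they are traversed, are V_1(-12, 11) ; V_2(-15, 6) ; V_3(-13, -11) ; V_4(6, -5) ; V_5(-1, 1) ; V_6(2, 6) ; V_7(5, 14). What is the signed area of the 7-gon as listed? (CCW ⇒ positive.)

Apply Gauss's area formula: 2A = Σ (x_i·y_{i+1} − x_{i+1}·y_i), indices taken mod 7.
Cross-terms: 93, 243, 131, 1, -8, -2, 223  ⇒  Σ = 681
Signed area = Σ/2 = 340.5 (positive ⇒ counter-clockwise traversal).

340.5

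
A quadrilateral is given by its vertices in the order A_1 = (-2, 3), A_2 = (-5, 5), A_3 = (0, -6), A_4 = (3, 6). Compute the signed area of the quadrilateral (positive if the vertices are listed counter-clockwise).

A_1→A_2: (-2)(5) − (-5)(3) = 5
A_2→A_3: (-5)(-6) − (0)(5) = 30
A_3→A_4: (0)(6) − (3)(-6) = 18
A_4→A_1: (3)(3) − (-2)(6) = 21
Σ = 74
Signed area = Σ/2 = 37 (positive ⇒ counter-clockwise traversal).

37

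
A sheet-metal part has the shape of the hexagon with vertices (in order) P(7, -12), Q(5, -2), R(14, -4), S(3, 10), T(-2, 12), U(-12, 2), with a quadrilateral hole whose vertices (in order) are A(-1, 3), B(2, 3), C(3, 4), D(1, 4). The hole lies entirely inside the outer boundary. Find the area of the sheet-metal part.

263.5

Outer boundary:
Apply the shoelace formula: 2A = Σ (x_i·y_{i+1} − x_{i+1}·y_i), indices taken mod 6.
Σ = (46) + (8) + (152) + (56) + (140) + (130) = 532
Area = |Σ|/2 = 266.
Hole:
Apply the shoelace formula: 2A = Σ (x_i·y_{i+1} − x_{i+1}·y_i), indices taken mod 4.
A→B: (-1)(3) − (2)(3) = -9
B→C: (2)(4) − (3)(3) = -1
C→D: (3)(4) − (1)(4) = 8
D→A: (1)(3) − (-1)(4) = 7
Σ = 5
Area = |Σ|/2 = 2.5.
Net area = 266 − 2.5 = 263.5.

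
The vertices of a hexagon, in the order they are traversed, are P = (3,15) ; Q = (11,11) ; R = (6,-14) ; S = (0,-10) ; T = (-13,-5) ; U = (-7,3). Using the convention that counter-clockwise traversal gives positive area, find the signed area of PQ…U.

Apply the surveyor's formula: 2A = Σ (x_i·y_{i+1} − x_{i+1}·y_i), indices taken mod 6.
P→Q: (3)(11) − (11)(15) = -132
Q→R: (11)(-14) − (6)(11) = -220
R→S: (6)(-10) − (0)(-14) = -60
S→T: (0)(-5) − (-13)(-10) = -130
T→U: (-13)(3) − (-7)(-5) = -74
U→P: (-7)(15) − (3)(3) = -114
Σ = -730
Signed area = Σ/2 = -365 (negative ⇒ clockwise traversal).

-365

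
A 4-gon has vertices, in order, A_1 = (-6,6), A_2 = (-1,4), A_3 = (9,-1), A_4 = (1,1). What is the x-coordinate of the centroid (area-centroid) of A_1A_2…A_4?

38/31

Apply Gauss's area formula. First the cross-terms c_i = x_i·y_{i+1} − x_{i+1}·y_i:
  -18, -35, 10, 12  ⇒  2A = -31, A = -15.5.
Then Σ (x_i + x_{i+1})·c_i = -114, so x̄ = -114 / (6·(-15.5)) = 38/31.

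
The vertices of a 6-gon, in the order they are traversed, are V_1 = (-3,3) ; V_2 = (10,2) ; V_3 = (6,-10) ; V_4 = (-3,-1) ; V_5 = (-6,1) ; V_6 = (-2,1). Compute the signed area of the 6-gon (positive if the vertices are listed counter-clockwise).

Apply the shoelace formula: 2A = Σ (x_i·y_{i+1} − x_{i+1}·y_i), indices taken mod 6.
Cross-terms: -36, -112, -36, -9, -4, -3  ⇒  Σ = -200
Signed area = Σ/2 = -100 (negative ⇒ clockwise traversal).

-100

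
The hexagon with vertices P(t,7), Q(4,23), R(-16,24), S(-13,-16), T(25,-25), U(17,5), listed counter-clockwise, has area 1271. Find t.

Write out the shoelace sum; only the two edges meeting at P involve t:
2·Area = [(17·7 − t·5) + (t·23 − 4·7)] + 2307
       = 18·t + 2398 = 2542
⇒ t = 8.

8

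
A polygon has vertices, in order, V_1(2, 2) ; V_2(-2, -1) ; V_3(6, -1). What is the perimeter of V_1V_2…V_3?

|V_1V_2| = √((-4)² + (-3)²) = √25 = 5
|V_2V_3| = √((8)² + (0)²) = √64 = 8
|V_3V_1| = √((-4)² + (3)²) = √25 = 5
Perimeter = 5 + 8 + 5 = 18.

18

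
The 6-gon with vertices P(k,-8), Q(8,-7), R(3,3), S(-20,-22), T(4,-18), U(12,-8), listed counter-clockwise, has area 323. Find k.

Write out the shoelace sum; only the two edges meeting at P involve k:
2·Area = [(12·(-8) − k·(-8)) + (k·(-7) − 8·(-8))] + 671
       = 1·k + 639 = 646
⇒ k = 7.

7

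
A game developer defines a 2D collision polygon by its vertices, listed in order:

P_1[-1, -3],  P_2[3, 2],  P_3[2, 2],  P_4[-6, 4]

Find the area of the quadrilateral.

25.5

Cross-terms: 7, 2, 20, 22  ⇒  Σ = 51
Area = |Σ|/2 = 25.5.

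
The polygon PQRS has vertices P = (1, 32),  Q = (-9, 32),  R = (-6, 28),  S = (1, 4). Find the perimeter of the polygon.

68

|PQ| = √((-10)² + (0)²) = √100 = 10
|QR| = √((3)² + (-4)²) = √25 = 5
|RS| = √((7)² + (-24)²) = √625 = 25
|SP| = √((0)² + (28)²) = √784 = 28
Perimeter = 10 + 5 + 25 + 28 = 68.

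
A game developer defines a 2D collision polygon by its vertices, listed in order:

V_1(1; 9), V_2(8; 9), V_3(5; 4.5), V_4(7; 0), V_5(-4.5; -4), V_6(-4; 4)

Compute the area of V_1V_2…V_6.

V_1→V_2: (1)(9) − (8)(9) = -63
V_2→V_3: (8)(4.5) − (5)(9) = -9
V_3→V_4: (5)(0) − (7)(4.5) = -31.5
V_4→V_5: (7)(-4) − (-4.5)(0) = -28
V_5→V_6: (-4.5)(4) − (-4)(-4) = -34
V_6→V_1: (-4)(9) − (1)(4) = -40
Σ = -205.5
Area = |Σ|/2 = 102.75.

102.75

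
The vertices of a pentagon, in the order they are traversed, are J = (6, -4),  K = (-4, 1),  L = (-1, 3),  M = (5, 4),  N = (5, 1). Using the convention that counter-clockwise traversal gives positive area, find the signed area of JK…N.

-40.5

Σ = (-10) + (-11) + (-19) + (-15) + (-26) = -81
Signed area = Σ/2 = -40.5 (negative ⇒ clockwise traversal).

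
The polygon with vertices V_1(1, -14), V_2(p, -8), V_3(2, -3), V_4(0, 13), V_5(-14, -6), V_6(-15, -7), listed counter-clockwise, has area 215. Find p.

-1

The doubled signed area Σ (x_i y_{i+1} − x_{i+1} y_i) is linear in p.
With p=0 it equals 441; the coefficient of p is 11 (from the two edges through V_2).
So 11·p + 441 = 2·215 = 430 ⇒ p = -1.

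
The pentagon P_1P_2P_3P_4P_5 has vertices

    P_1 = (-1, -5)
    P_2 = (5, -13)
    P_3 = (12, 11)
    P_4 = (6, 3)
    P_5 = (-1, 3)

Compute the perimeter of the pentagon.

|P_1P_2| = √((6)² + (-8)²) = √100 = 10
|P_2P_3| = √((7)² + (24)²) = √625 = 25
|P_3P_4| = √((-6)² + (-8)²) = √100 = 10
|P_4P_5| = √((-7)² + (0)²) = √49 = 7
|P_5P_1| = √((0)² + (-8)²) = √64 = 8
Perimeter = 10 + 25 + 10 + 7 + 8 = 60.

60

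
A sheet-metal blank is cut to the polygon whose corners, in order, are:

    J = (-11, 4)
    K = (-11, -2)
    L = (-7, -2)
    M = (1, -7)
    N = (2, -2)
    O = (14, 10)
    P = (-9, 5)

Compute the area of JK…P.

182

Σ = (66) + (8) + (51) + (12) + (48) + (160) + (19) = 364
Area = |Σ|/2 = 182.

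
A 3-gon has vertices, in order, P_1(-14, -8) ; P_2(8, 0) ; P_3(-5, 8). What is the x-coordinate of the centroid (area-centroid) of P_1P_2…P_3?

-11/3

Apply the shoelace (surveyor's) formula. First the cross-terms c_i = x_i·y_{i+1} − x_{i+1}·y_i:
  64, 64, 152  ⇒  2A = 280, A = 140.
Then Σ (x_i + x_{i+1})·c_i = -3080, so x̄ = -3080 / (6·140) = -11/3.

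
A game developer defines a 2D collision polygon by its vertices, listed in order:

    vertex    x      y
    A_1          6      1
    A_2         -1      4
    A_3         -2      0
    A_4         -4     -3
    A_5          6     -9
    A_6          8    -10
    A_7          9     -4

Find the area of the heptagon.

98

Σ = (25) + (8) + (6) + (54) + (12) + (58) + (33) = 196
Area = |Σ|/2 = 98.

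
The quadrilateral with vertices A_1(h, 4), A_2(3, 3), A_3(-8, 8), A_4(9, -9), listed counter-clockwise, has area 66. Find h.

5

The doubled signed area Σ (x_i y_{i+1} − x_{i+1} y_i) is linear in h.
With h=0 it equals 72; the coefficient of h is 12 (from the two edges through A_1).
So 12·h + 72 = 2·66 = 132 ⇒ h = 5.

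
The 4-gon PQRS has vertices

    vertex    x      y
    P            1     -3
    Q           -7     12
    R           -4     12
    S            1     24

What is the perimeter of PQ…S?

|PQ| = √((-8)² + (15)²) = √289 = 17
|QR| = √((3)² + (0)²) = √9 = 3
|RS| = √((5)² + (12)²) = √169 = 13
|SP| = √((0)² + (-27)²) = √729 = 27
Perimeter = 17 + 3 + 13 + 27 = 60.

60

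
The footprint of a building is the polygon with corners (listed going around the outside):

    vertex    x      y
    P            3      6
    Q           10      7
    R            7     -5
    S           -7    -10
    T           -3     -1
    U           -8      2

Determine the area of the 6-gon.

Apply the shoelace formula: 2A = Σ (x_i·y_{i+1} − x_{i+1}·y_i), indices taken mod 6.
P→Q: (3)(7) − (10)(6) = -39
Q→R: (10)(-5) − (7)(7) = -99
R→S: (7)(-10) − (-7)(-5) = -105
S→T: (-7)(-1) − (-3)(-10) = -23
T→U: (-3)(2) − (-8)(-1) = -14
U→P: (-8)(6) − (3)(2) = -54
Σ = -334
Area = |Σ|/2 = 167.

167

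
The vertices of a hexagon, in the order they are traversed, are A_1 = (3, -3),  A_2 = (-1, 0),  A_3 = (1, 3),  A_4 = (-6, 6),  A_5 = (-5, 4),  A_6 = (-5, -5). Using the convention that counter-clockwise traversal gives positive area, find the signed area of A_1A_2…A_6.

Σ = (-3) + (-3) + (24) + (6) + (45) + (30) = 99
Signed area = Σ/2 = 49.5 (positive ⇒ counter-clockwise traversal).

49.5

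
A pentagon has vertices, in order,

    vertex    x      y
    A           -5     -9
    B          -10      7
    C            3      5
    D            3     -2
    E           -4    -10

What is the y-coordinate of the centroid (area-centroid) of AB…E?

Apply Gauss's area formula. First the cross-terms c_i = x_i·y_{i+1} − x_{i+1}·y_i:
  -125, -71, -21, -38, -14  ⇒  2A = -269, A = -134.5.
Then Σ (y_i + y_{i+1})·c_i = 57, so ȳ = 57 / (6·(-134.5)) = -19/269.

-19/269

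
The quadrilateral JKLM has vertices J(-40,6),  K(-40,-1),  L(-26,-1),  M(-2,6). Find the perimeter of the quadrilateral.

84

|JK| = √((0)² + (-7)²) = √49 = 7
|KL| = √((14)² + (0)²) = √196 = 14
|LM| = √((24)² + (7)²) = √625 = 25
|MJ| = √((-38)² + (0)²) = √1444 = 38
Perimeter = 7 + 14 + 25 + 38 = 84.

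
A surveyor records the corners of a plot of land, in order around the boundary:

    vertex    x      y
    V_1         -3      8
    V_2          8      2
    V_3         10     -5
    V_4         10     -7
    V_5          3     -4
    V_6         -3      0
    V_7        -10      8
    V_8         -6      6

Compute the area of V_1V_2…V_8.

Apply the surveyor's formula: 2A = Σ (x_i·y_{i+1} − x_{i+1}·y_i), indices taken mod 8.
Cross-terms: -70, -60, -20, -19, -12, -24, -12, -30  ⇒  Σ = -247
Area = |Σ|/2 = 123.5.

123.5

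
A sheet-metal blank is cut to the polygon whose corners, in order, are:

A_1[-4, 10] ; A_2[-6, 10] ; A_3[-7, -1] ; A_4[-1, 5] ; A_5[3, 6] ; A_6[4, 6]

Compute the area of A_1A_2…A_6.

Apply the shoelace formula: 2A = Σ (x_i·y_{i+1} − x_{i+1}·y_i), indices taken mod 6.
A_1→A_2: (-4)(10) − (-6)(10) = 20
A_2→A_3: (-6)(-1) − (-7)(10) = 76
A_3→A_4: (-7)(5) − (-1)(-1) = -36
A_4→A_5: (-1)(6) − (3)(5) = -21
A_5→A_6: (3)(6) − (4)(6) = -6
A_6→A_1: (4)(10) − (-4)(6) = 64
Σ = 97
Area = |Σ|/2 = 48.5.

48.5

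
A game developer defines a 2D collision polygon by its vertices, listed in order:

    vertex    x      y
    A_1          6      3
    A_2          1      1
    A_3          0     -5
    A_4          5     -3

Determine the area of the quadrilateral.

28

Apply Gauss's area formula: 2A = Σ (x_i·y_{i+1} − x_{i+1}·y_i), indices taken mod 4.
Σ = (3) + (-5) + (25) + (33) = 56
Area = |Σ|/2 = 28.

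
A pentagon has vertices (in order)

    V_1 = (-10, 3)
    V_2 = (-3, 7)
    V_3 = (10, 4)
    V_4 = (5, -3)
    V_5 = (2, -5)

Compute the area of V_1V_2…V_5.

128

Apply the shoelace (surveyor's) formula: 2A = Σ (x_i·y_{i+1} − x_{i+1}·y_i), indices taken mod 5.
Cross-terms: -61, -82, -50, -19, -44  ⇒  Σ = -256
Area = |Σ|/2 = 128.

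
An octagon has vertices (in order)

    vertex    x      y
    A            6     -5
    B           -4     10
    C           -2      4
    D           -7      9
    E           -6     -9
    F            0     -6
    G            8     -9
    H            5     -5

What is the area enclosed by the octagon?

Σ = (40) + (4) + (10) + (117) + (36) + (48) + (5) + (5) = 265
Area = |Σ|/2 = 132.5.

132.5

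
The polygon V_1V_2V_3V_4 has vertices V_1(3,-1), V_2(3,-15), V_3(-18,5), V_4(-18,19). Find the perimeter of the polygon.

|V_1V_2| = √((0)² + (-14)²) = √196 = 14
|V_2V_3| = √((-21)² + (20)²) = √841 = 29
|V_3V_4| = √((0)² + (14)²) = √196 = 14
|V_4V_1| = √((21)² + (-20)²) = √841 = 29
Perimeter = 14 + 29 + 14 + 29 = 86.

86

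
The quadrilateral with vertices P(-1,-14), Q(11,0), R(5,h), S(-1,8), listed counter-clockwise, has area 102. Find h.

-1

Write out the shoelace sum; only the two edges meeting at R involve h:
2·Area = [(11·h − 5·0) + (5·8 − (-1)·h)] + 176
       = 12·h + 216 = 204
⇒ h = -1.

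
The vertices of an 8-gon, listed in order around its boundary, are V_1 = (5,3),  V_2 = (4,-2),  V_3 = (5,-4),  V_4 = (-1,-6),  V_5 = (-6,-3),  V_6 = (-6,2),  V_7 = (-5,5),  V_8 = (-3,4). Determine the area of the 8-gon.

Σ = (-22) + (-6) + (-34) + (-33) + (-30) + (-20) + (-5) + (-29) = -179
Area = |Σ|/2 = 89.5.

89.5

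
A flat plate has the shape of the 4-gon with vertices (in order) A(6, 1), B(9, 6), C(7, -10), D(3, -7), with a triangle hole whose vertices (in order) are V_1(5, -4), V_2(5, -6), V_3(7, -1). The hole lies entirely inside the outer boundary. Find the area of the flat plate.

37.5

Outer boundary:
Apply Gauss's area formula: 2A = Σ (x_i·y_{i+1} − x_{i+1}·y_i), indices taken mod 4.
Σ = (27) + (-132) + (-19) + (45) = -79
Area = |Σ|/2 = 39.5.
Hole:
Σ = (-10) + (37) + (-23) = 4
Area = |Σ|/2 = 2.
Net area = 39.5 − 2 = 37.5.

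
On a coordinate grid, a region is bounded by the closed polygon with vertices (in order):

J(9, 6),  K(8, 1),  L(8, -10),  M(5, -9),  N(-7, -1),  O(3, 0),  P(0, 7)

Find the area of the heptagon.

128

Σ = (-39) + (-88) + (-22) + (-68) + (3) + (21) + (-63) = -256
Area = |Σ|/2 = 128.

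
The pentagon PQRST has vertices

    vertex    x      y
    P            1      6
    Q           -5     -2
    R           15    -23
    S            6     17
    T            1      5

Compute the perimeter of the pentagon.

|PQ| = √((-6)² + (-8)²) = √100 = 10
|QR| = √((20)² + (-21)²) = √841 = 29
|RS| = √((-9)² + (40)²) = √1681 = 41
|ST| = √((-5)² + (-12)²) = √169 = 13
|TP| = √((0)² + (1)²) = √1 = 1
Perimeter = 10 + 29 + 41 + 13 + 1 = 94.

94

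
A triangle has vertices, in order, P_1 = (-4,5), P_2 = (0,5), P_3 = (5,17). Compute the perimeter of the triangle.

32

|P_1P_2| = √((4)² + (0)²) = √16 = 4
|P_2P_3| = √((5)² + (12)²) = √169 = 13
|P_3P_1| = √((-9)² + (-12)²) = √225 = 15
Perimeter = 4 + 13 + 15 = 32.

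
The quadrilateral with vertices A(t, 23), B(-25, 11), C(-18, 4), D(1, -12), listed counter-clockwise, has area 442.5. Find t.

-1

Write out the shoelace sum; only the two edges meeting at A involve t:
2·Area = [(1·23 − t·(-12)) + (t·11 − (-25)·23)] + 310
       = 23·t + 908 = 885
⇒ t = -1.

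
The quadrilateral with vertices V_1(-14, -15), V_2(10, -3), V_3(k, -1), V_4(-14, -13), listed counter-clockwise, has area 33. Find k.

The doubled signed area Σ (x_i y_{i+1} − x_{i+1} y_i) is linear in k.
With k=0 it equals 196; the coefficient of k is -10 (from the two edges through V_3).
So -10·k + 196 = 2·33 = 66 ⇒ k = 13.

13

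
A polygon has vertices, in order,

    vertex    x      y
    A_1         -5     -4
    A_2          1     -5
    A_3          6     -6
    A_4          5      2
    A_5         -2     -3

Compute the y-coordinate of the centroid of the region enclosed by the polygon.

-211/77

Apply the surveyor's formula. First the cross-terms c_i = x_i·y_{i+1} − x_{i+1}·y_i:
  29, 24, 42, -11, -7  ⇒  2A = 77, A = 38.5.
Then Σ (y_i + y_{i+1})·c_i = -633, so ȳ = -633 / (6·38.5) = -211/77.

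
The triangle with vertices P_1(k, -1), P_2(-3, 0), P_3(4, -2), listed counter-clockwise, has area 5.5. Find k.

The doubled signed area Σ (x_i y_{i+1} − x_{i+1} y_i) is linear in k.
With k=0 it equals -1; the coefficient of k is 2 (from the two edges through P_1).
So 2·k + -1 = 2·5.5 = 11 ⇒ k = 6.

6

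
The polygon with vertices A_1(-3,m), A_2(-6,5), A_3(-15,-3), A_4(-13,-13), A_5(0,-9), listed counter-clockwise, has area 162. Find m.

The doubled signed area Σ (x_i y_{i+1} − x_{i+1} y_i) is linear in m.
With m=0 it equals 324; the coefficient of m is 6 (from the two edges through A_1).
So 6·m + 324 = 2·162 = 324 ⇒ m = 0.

0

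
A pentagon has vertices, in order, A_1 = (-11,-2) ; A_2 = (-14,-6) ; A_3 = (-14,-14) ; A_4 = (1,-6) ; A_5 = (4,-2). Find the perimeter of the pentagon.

50

|A_1A_2| = √((-3)² + (-4)²) = √25 = 5
|A_2A_3| = √((0)² + (-8)²) = √64 = 8
|A_3A_4| = √((15)² + (8)²) = √289 = 17
|A_4A_5| = √((3)² + (4)²) = √25 = 5
|A_5A_1| = √((-15)² + (0)²) = √225 = 15
Perimeter = 5 + 8 + 17 + 5 + 15 = 50.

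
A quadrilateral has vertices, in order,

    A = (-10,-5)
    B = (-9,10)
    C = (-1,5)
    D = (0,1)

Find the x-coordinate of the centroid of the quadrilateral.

-334/57

Apply the shoelace (surveyor's) formula. First the cross-terms c_i = x_i·y_{i+1} − x_{i+1}·y_i:
  -145, -35, -1, 10  ⇒  2A = -171, A = -85.5.
Then Σ (x_i + x_{i+1})·c_i = 3006, so x̄ = 3006 / (6·(-85.5)) = -334/57.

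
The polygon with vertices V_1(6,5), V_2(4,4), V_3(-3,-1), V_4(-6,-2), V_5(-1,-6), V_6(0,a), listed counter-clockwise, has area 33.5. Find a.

Write out the shoelace sum; only the two edges meeting at V_6 involve a:
2·Area = [((-1)·a − 0·(-6)) + (0·5 − 6·a)] + 46
       = -7·a + 46 = 67
⇒ a = -3.

-3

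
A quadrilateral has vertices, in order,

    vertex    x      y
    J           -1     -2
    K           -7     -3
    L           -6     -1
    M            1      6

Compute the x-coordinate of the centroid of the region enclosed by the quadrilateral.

-406/159

Apply the shoelace formula. First the cross-terms c_i = x_i·y_{i+1} − x_{i+1}·y_i:
  -11, -11, -35, 4  ⇒  2A = -53, A = -26.5.
Then Σ (x_i + x_{i+1})·c_i = 406, so x̄ = 406 / (6·(-26.5)) = -406/159.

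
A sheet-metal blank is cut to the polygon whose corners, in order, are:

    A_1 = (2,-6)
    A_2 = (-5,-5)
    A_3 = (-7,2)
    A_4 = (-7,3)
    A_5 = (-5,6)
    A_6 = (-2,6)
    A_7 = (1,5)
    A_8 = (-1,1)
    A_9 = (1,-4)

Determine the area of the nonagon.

71

Apply the shoelace formula: 2A = Σ (x_i·y_{i+1} − x_{i+1}·y_i), indices taken mod 9.
Σ = (-40) + (-45) + (-7) + (-27) + (-18) + (-16) + (6) + (3) + (2) = -142
Area = |Σ|/2 = 71.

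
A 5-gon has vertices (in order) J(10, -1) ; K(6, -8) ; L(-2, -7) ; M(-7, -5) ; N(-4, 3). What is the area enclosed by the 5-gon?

119

Σ = (-74) + (-58) + (-39) + (-41) + (-26) = -238
Area = |Σ|/2 = 119.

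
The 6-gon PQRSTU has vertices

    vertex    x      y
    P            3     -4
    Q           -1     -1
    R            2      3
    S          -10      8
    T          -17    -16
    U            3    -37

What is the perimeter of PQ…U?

110

|PQ| = √((-4)² + (3)²) = √25 = 5
|QR| = √((3)² + (4)²) = √25 = 5
|RS| = √((-12)² + (5)²) = √169 = 13
|ST| = √((-7)² + (-24)²) = √625 = 25
|TU| = √((20)² + (-21)²) = √841 = 29
|UP| = √((0)² + (33)²) = √1089 = 33
Perimeter = 5 + 5 + 13 + 25 + 29 + 33 = 110.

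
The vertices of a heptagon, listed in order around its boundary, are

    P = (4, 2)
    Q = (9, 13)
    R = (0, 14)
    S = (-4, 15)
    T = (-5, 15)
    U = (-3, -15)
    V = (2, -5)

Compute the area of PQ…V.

P→Q: (4)(13) − (9)(2) = 34
Q→R: (9)(14) − (0)(13) = 126
R→S: (0)(15) − (-4)(14) = 56
S→T: (-4)(15) − (-5)(15) = 15
T→U: (-5)(-15) − (-3)(15) = 120
U→V: (-3)(-5) − (2)(-15) = 45
V→P: (2)(2) − (4)(-5) = 24
Σ = 420
Area = |Σ|/2 = 210.

210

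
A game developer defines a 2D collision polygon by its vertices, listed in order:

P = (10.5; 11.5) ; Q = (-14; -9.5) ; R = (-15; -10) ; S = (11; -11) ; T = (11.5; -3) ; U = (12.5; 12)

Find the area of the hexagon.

Apply Gauss's area formula: 2A = Σ (x_i·y_{i+1} − x_{i+1}·y_i), indices taken mod 6.
Σ = (61.25) + (-2.5) + (275) + (93.5) + (175.5) + (17.75) = 620.5
Area = |Σ|/2 = 310.25.

310.25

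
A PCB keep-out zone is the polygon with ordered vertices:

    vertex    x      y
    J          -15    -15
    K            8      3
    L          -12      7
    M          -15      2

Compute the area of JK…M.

Σ = (75) + (92) + (81) + (255) = 503
Area = |Σ|/2 = 251.5.

251.5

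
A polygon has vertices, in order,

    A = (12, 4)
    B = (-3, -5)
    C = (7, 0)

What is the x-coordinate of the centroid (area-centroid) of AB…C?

16/3

Apply the shoelace (surveyor's) formula. First the cross-terms c_i = x_i·y_{i+1} − x_{i+1}·y_i:
  -48, 35, 28  ⇒  2A = 15, A = 7.5.
Then Σ (x_i + x_{i+1})·c_i = 240, so x̄ = 240 / (6·7.5) = 16/3.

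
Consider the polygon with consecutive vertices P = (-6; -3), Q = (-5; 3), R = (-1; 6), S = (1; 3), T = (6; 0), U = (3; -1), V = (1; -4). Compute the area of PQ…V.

65.5

Σ = (-33) + (-27) + (-9) + (-18) + (-6) + (-11) + (-27) = -131
Area = |Σ|/2 = 65.5.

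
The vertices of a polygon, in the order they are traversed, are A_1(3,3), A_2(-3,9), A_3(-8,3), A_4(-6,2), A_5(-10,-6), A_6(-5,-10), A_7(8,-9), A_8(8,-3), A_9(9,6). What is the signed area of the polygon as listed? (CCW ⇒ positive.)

Apply Gauss's area formula: 2A = Σ (x_i·y_{i+1} − x_{i+1}·y_i), indices taken mod 9.
Cross-terms: 36, 63, 2, 56, 70, 125, 48, 75, 9  ⇒  Σ = 484
Signed area = Σ/2 = 242 (positive ⇒ counter-clockwise traversal).

242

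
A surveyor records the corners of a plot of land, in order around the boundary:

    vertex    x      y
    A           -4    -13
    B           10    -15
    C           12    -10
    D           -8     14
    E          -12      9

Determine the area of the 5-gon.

323

Apply Gauss's area formula: 2A = Σ (x_i·y_{i+1} − x_{i+1}·y_i), indices taken mod 5.
Cross-terms: 190, 80, 88, 96, 192  ⇒  Σ = 646
Area = |Σ|/2 = 323.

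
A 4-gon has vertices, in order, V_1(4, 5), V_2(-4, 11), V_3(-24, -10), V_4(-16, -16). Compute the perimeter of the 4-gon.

|V_1V_2| = √((-8)² + (6)²) = √100 = 10
|V_2V_3| = √((-20)² + (-21)²) = √841 = 29
|V_3V_4| = √((8)² + (-6)²) = √100 = 10
|V_4V_1| = √((20)² + (21)²) = √841 = 29
Perimeter = 10 + 29 + 10 + 29 = 78.

78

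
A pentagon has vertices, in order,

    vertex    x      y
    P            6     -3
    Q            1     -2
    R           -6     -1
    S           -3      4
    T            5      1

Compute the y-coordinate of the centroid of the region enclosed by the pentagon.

70/279

Apply the surveyor's formula. First the cross-terms c_i = x_i·y_{i+1} − x_{i+1}·y_i:
  -9, -13, -27, -23, -21  ⇒  2A = -93, A = -46.5.
Then Σ (y_i + y_{i+1})·c_i = -70, so ȳ = -70 / (6·(-46.5)) = 70/279.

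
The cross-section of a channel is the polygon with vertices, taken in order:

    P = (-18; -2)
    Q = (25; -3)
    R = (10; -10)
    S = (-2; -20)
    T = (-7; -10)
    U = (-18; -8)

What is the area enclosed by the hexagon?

Apply the surveyor's formula: 2A = Σ (x_i·y_{i+1} − x_{i+1}·y_i), indices taken mod 6.
P→Q: (-18)(-3) − (25)(-2) = 104
Q→R: (25)(-10) − (10)(-3) = -220
R→S: (10)(-20) − (-2)(-10) = -220
S→T: (-2)(-10) − (-7)(-20) = -120
T→U: (-7)(-8) − (-18)(-10) = -124
U→P: (-18)(-2) − (-18)(-8) = -108
Σ = -688
Area = |Σ|/2 = 344.

344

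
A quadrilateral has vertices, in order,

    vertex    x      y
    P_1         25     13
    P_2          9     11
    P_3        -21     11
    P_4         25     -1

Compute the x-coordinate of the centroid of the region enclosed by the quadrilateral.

Apply the shoelace formula. First the cross-terms c_i = x_i·y_{i+1} − x_{i+1}·y_i:
  158, 330, -254, 350  ⇒  2A = 584, A = 292.
Then Σ (x_i + x_{i+1})·c_i = 17896, so x̄ = 17896 / (6·292) = 2237/219.

2237/219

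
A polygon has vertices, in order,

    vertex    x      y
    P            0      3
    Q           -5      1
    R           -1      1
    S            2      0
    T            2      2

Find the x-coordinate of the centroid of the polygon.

Apply Gauss's area formula. First the cross-terms c_i = x_i·y_{i+1} − x_{i+1}·y_i:
  15, -4, -2, 4, 6  ⇒  2A = 19, A = 9.5.
Then Σ (x_i + x_{i+1})·c_i = -25, so x̄ = -25 / (6·9.5) = -25/57.

-25/57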